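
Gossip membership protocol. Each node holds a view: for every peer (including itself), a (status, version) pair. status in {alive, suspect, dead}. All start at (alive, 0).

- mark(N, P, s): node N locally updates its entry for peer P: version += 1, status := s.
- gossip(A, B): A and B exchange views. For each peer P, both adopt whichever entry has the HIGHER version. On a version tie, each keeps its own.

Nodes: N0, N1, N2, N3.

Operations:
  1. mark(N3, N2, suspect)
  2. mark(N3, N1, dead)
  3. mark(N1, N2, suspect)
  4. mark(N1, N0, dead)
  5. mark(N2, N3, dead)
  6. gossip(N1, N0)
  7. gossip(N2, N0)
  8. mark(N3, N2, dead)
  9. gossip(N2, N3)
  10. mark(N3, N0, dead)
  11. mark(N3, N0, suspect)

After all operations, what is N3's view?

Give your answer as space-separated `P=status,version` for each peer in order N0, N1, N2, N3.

Answer: N0=suspect,3 N1=dead,1 N2=dead,2 N3=dead,1

Derivation:
Op 1: N3 marks N2=suspect -> (suspect,v1)
Op 2: N3 marks N1=dead -> (dead,v1)
Op 3: N1 marks N2=suspect -> (suspect,v1)
Op 4: N1 marks N0=dead -> (dead,v1)
Op 5: N2 marks N3=dead -> (dead,v1)
Op 6: gossip N1<->N0 -> N1.N0=(dead,v1) N1.N1=(alive,v0) N1.N2=(suspect,v1) N1.N3=(alive,v0) | N0.N0=(dead,v1) N0.N1=(alive,v0) N0.N2=(suspect,v1) N0.N3=(alive,v0)
Op 7: gossip N2<->N0 -> N2.N0=(dead,v1) N2.N1=(alive,v0) N2.N2=(suspect,v1) N2.N3=(dead,v1) | N0.N0=(dead,v1) N0.N1=(alive,v0) N0.N2=(suspect,v1) N0.N3=(dead,v1)
Op 8: N3 marks N2=dead -> (dead,v2)
Op 9: gossip N2<->N3 -> N2.N0=(dead,v1) N2.N1=(dead,v1) N2.N2=(dead,v2) N2.N3=(dead,v1) | N3.N0=(dead,v1) N3.N1=(dead,v1) N3.N2=(dead,v2) N3.N3=(dead,v1)
Op 10: N3 marks N0=dead -> (dead,v2)
Op 11: N3 marks N0=suspect -> (suspect,v3)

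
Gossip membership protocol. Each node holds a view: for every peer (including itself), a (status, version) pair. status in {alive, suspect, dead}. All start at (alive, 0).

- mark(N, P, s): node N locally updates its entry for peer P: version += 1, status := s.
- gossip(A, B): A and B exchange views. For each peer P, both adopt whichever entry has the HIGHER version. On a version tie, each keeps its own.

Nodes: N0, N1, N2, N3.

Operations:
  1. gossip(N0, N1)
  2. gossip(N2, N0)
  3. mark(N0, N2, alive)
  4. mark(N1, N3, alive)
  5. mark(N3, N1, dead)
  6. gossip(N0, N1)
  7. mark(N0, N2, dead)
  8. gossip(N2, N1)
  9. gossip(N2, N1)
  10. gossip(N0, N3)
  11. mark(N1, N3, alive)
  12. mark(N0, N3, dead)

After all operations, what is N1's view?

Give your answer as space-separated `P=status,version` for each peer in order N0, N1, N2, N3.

Op 1: gossip N0<->N1 -> N0.N0=(alive,v0) N0.N1=(alive,v0) N0.N2=(alive,v0) N0.N3=(alive,v0) | N1.N0=(alive,v0) N1.N1=(alive,v0) N1.N2=(alive,v0) N1.N3=(alive,v0)
Op 2: gossip N2<->N0 -> N2.N0=(alive,v0) N2.N1=(alive,v0) N2.N2=(alive,v0) N2.N3=(alive,v0) | N0.N0=(alive,v0) N0.N1=(alive,v0) N0.N2=(alive,v0) N0.N3=(alive,v0)
Op 3: N0 marks N2=alive -> (alive,v1)
Op 4: N1 marks N3=alive -> (alive,v1)
Op 5: N3 marks N1=dead -> (dead,v1)
Op 6: gossip N0<->N1 -> N0.N0=(alive,v0) N0.N1=(alive,v0) N0.N2=(alive,v1) N0.N3=(alive,v1) | N1.N0=(alive,v0) N1.N1=(alive,v0) N1.N2=(alive,v1) N1.N3=(alive,v1)
Op 7: N0 marks N2=dead -> (dead,v2)
Op 8: gossip N2<->N1 -> N2.N0=(alive,v0) N2.N1=(alive,v0) N2.N2=(alive,v1) N2.N3=(alive,v1) | N1.N0=(alive,v0) N1.N1=(alive,v0) N1.N2=(alive,v1) N1.N3=(alive,v1)
Op 9: gossip N2<->N1 -> N2.N0=(alive,v0) N2.N1=(alive,v0) N2.N2=(alive,v1) N2.N3=(alive,v1) | N1.N0=(alive,v0) N1.N1=(alive,v0) N1.N2=(alive,v1) N1.N3=(alive,v1)
Op 10: gossip N0<->N3 -> N0.N0=(alive,v0) N0.N1=(dead,v1) N0.N2=(dead,v2) N0.N3=(alive,v1) | N3.N0=(alive,v0) N3.N1=(dead,v1) N3.N2=(dead,v2) N3.N3=(alive,v1)
Op 11: N1 marks N3=alive -> (alive,v2)
Op 12: N0 marks N3=dead -> (dead,v2)

Answer: N0=alive,0 N1=alive,0 N2=alive,1 N3=alive,2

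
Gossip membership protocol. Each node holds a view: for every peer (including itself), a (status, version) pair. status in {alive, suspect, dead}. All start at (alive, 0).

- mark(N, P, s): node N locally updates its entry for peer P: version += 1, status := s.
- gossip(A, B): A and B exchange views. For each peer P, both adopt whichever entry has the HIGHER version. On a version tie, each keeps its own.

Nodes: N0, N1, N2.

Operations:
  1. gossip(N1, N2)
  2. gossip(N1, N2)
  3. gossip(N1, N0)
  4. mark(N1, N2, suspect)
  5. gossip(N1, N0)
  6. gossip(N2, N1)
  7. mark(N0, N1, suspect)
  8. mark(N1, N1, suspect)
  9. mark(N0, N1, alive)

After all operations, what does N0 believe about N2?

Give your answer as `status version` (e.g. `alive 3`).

Op 1: gossip N1<->N2 -> N1.N0=(alive,v0) N1.N1=(alive,v0) N1.N2=(alive,v0) | N2.N0=(alive,v0) N2.N1=(alive,v0) N2.N2=(alive,v0)
Op 2: gossip N1<->N2 -> N1.N0=(alive,v0) N1.N1=(alive,v0) N1.N2=(alive,v0) | N2.N0=(alive,v0) N2.N1=(alive,v0) N2.N2=(alive,v0)
Op 3: gossip N1<->N0 -> N1.N0=(alive,v0) N1.N1=(alive,v0) N1.N2=(alive,v0) | N0.N0=(alive,v0) N0.N1=(alive,v0) N0.N2=(alive,v0)
Op 4: N1 marks N2=suspect -> (suspect,v1)
Op 5: gossip N1<->N0 -> N1.N0=(alive,v0) N1.N1=(alive,v0) N1.N2=(suspect,v1) | N0.N0=(alive,v0) N0.N1=(alive,v0) N0.N2=(suspect,v1)
Op 6: gossip N2<->N1 -> N2.N0=(alive,v0) N2.N1=(alive,v0) N2.N2=(suspect,v1) | N1.N0=(alive,v0) N1.N1=(alive,v0) N1.N2=(suspect,v1)
Op 7: N0 marks N1=suspect -> (suspect,v1)
Op 8: N1 marks N1=suspect -> (suspect,v1)
Op 9: N0 marks N1=alive -> (alive,v2)

Answer: suspect 1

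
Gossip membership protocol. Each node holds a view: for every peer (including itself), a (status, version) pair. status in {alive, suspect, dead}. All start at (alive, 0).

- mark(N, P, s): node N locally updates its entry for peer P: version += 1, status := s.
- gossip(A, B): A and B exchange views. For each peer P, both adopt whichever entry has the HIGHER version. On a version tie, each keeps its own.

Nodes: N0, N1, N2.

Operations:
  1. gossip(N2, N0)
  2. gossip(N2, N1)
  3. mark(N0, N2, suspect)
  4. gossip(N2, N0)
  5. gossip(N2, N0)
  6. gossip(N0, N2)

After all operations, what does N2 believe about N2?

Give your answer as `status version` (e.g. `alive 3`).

Op 1: gossip N2<->N0 -> N2.N0=(alive,v0) N2.N1=(alive,v0) N2.N2=(alive,v0) | N0.N0=(alive,v0) N0.N1=(alive,v0) N0.N2=(alive,v0)
Op 2: gossip N2<->N1 -> N2.N0=(alive,v0) N2.N1=(alive,v0) N2.N2=(alive,v0) | N1.N0=(alive,v0) N1.N1=(alive,v0) N1.N2=(alive,v0)
Op 3: N0 marks N2=suspect -> (suspect,v1)
Op 4: gossip N2<->N0 -> N2.N0=(alive,v0) N2.N1=(alive,v0) N2.N2=(suspect,v1) | N0.N0=(alive,v0) N0.N1=(alive,v0) N0.N2=(suspect,v1)
Op 5: gossip N2<->N0 -> N2.N0=(alive,v0) N2.N1=(alive,v0) N2.N2=(suspect,v1) | N0.N0=(alive,v0) N0.N1=(alive,v0) N0.N2=(suspect,v1)
Op 6: gossip N0<->N2 -> N0.N0=(alive,v0) N0.N1=(alive,v0) N0.N2=(suspect,v1) | N2.N0=(alive,v0) N2.N1=(alive,v0) N2.N2=(suspect,v1)

Answer: suspect 1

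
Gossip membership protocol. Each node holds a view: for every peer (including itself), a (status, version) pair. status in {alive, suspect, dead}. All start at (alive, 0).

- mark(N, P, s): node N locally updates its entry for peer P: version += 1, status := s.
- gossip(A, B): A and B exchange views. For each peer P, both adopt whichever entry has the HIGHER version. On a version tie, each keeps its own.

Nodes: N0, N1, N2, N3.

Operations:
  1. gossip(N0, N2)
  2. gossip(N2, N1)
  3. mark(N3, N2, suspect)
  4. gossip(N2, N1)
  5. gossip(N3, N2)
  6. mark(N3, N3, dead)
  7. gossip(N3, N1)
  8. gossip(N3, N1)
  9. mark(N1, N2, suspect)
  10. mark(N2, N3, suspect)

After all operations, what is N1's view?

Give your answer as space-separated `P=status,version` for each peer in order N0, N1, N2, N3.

Answer: N0=alive,0 N1=alive,0 N2=suspect,2 N3=dead,1

Derivation:
Op 1: gossip N0<->N2 -> N0.N0=(alive,v0) N0.N1=(alive,v0) N0.N2=(alive,v0) N0.N3=(alive,v0) | N2.N0=(alive,v0) N2.N1=(alive,v0) N2.N2=(alive,v0) N2.N3=(alive,v0)
Op 2: gossip N2<->N1 -> N2.N0=(alive,v0) N2.N1=(alive,v0) N2.N2=(alive,v0) N2.N3=(alive,v0) | N1.N0=(alive,v0) N1.N1=(alive,v0) N1.N2=(alive,v0) N1.N3=(alive,v0)
Op 3: N3 marks N2=suspect -> (suspect,v1)
Op 4: gossip N2<->N1 -> N2.N0=(alive,v0) N2.N1=(alive,v0) N2.N2=(alive,v0) N2.N3=(alive,v0) | N1.N0=(alive,v0) N1.N1=(alive,v0) N1.N2=(alive,v0) N1.N3=(alive,v0)
Op 5: gossip N3<->N2 -> N3.N0=(alive,v0) N3.N1=(alive,v0) N3.N2=(suspect,v1) N3.N3=(alive,v0) | N2.N0=(alive,v0) N2.N1=(alive,v0) N2.N2=(suspect,v1) N2.N3=(alive,v0)
Op 6: N3 marks N3=dead -> (dead,v1)
Op 7: gossip N3<->N1 -> N3.N0=(alive,v0) N3.N1=(alive,v0) N3.N2=(suspect,v1) N3.N3=(dead,v1) | N1.N0=(alive,v0) N1.N1=(alive,v0) N1.N2=(suspect,v1) N1.N3=(dead,v1)
Op 8: gossip N3<->N1 -> N3.N0=(alive,v0) N3.N1=(alive,v0) N3.N2=(suspect,v1) N3.N3=(dead,v1) | N1.N0=(alive,v0) N1.N1=(alive,v0) N1.N2=(suspect,v1) N1.N3=(dead,v1)
Op 9: N1 marks N2=suspect -> (suspect,v2)
Op 10: N2 marks N3=suspect -> (suspect,v1)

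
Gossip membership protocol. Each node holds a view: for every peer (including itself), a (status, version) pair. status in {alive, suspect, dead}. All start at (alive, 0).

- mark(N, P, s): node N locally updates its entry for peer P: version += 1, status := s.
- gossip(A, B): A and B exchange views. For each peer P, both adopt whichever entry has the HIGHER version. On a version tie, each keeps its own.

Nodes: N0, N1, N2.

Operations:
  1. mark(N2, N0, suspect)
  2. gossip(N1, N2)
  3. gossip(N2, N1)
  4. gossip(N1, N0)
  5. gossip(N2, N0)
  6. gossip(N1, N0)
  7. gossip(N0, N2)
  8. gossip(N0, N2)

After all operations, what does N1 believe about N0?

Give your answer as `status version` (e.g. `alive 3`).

Answer: suspect 1

Derivation:
Op 1: N2 marks N0=suspect -> (suspect,v1)
Op 2: gossip N1<->N2 -> N1.N0=(suspect,v1) N1.N1=(alive,v0) N1.N2=(alive,v0) | N2.N0=(suspect,v1) N2.N1=(alive,v0) N2.N2=(alive,v0)
Op 3: gossip N2<->N1 -> N2.N0=(suspect,v1) N2.N1=(alive,v0) N2.N2=(alive,v0) | N1.N0=(suspect,v1) N1.N1=(alive,v0) N1.N2=(alive,v0)
Op 4: gossip N1<->N0 -> N1.N0=(suspect,v1) N1.N1=(alive,v0) N1.N2=(alive,v0) | N0.N0=(suspect,v1) N0.N1=(alive,v0) N0.N2=(alive,v0)
Op 5: gossip N2<->N0 -> N2.N0=(suspect,v1) N2.N1=(alive,v0) N2.N2=(alive,v0) | N0.N0=(suspect,v1) N0.N1=(alive,v0) N0.N2=(alive,v0)
Op 6: gossip N1<->N0 -> N1.N0=(suspect,v1) N1.N1=(alive,v0) N1.N2=(alive,v0) | N0.N0=(suspect,v1) N0.N1=(alive,v0) N0.N2=(alive,v0)
Op 7: gossip N0<->N2 -> N0.N0=(suspect,v1) N0.N1=(alive,v0) N0.N2=(alive,v0) | N2.N0=(suspect,v1) N2.N1=(alive,v0) N2.N2=(alive,v0)
Op 8: gossip N0<->N2 -> N0.N0=(suspect,v1) N0.N1=(alive,v0) N0.N2=(alive,v0) | N2.N0=(suspect,v1) N2.N1=(alive,v0) N2.N2=(alive,v0)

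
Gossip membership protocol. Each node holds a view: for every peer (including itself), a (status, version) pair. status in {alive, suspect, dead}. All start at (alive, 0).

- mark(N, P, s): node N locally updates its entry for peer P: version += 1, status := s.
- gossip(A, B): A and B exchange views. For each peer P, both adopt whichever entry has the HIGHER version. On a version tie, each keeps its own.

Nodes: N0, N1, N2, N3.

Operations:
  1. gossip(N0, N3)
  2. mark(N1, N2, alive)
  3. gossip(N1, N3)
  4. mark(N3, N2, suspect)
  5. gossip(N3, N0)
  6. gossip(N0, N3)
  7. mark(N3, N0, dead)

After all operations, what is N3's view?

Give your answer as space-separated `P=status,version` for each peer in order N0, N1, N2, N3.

Answer: N0=dead,1 N1=alive,0 N2=suspect,2 N3=alive,0

Derivation:
Op 1: gossip N0<->N3 -> N0.N0=(alive,v0) N0.N1=(alive,v0) N0.N2=(alive,v0) N0.N3=(alive,v0) | N3.N0=(alive,v0) N3.N1=(alive,v0) N3.N2=(alive,v0) N3.N3=(alive,v0)
Op 2: N1 marks N2=alive -> (alive,v1)
Op 3: gossip N1<->N3 -> N1.N0=(alive,v0) N1.N1=(alive,v0) N1.N2=(alive,v1) N1.N3=(alive,v0) | N3.N0=(alive,v0) N3.N1=(alive,v0) N3.N2=(alive,v1) N3.N3=(alive,v0)
Op 4: N3 marks N2=suspect -> (suspect,v2)
Op 5: gossip N3<->N0 -> N3.N0=(alive,v0) N3.N1=(alive,v0) N3.N2=(suspect,v2) N3.N3=(alive,v0) | N0.N0=(alive,v0) N0.N1=(alive,v0) N0.N2=(suspect,v2) N0.N3=(alive,v0)
Op 6: gossip N0<->N3 -> N0.N0=(alive,v0) N0.N1=(alive,v0) N0.N2=(suspect,v2) N0.N3=(alive,v0) | N3.N0=(alive,v0) N3.N1=(alive,v0) N3.N2=(suspect,v2) N3.N3=(alive,v0)
Op 7: N3 marks N0=dead -> (dead,v1)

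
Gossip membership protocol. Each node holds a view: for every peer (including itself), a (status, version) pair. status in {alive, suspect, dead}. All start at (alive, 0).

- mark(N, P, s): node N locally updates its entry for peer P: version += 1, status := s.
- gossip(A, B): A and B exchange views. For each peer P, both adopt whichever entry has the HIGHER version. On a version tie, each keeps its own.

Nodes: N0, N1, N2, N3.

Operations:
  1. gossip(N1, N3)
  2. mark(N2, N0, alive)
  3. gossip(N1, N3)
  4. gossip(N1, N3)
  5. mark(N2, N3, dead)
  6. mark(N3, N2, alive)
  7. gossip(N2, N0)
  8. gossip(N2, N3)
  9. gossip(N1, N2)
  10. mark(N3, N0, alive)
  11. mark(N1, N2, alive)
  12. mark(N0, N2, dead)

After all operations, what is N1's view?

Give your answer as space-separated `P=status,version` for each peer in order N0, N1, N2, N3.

Answer: N0=alive,1 N1=alive,0 N2=alive,2 N3=dead,1

Derivation:
Op 1: gossip N1<->N3 -> N1.N0=(alive,v0) N1.N1=(alive,v0) N1.N2=(alive,v0) N1.N3=(alive,v0) | N3.N0=(alive,v0) N3.N1=(alive,v0) N3.N2=(alive,v0) N3.N3=(alive,v0)
Op 2: N2 marks N0=alive -> (alive,v1)
Op 3: gossip N1<->N3 -> N1.N0=(alive,v0) N1.N1=(alive,v0) N1.N2=(alive,v0) N1.N3=(alive,v0) | N3.N0=(alive,v0) N3.N1=(alive,v0) N3.N2=(alive,v0) N3.N3=(alive,v0)
Op 4: gossip N1<->N3 -> N1.N0=(alive,v0) N1.N1=(alive,v0) N1.N2=(alive,v0) N1.N3=(alive,v0) | N3.N0=(alive,v0) N3.N1=(alive,v0) N3.N2=(alive,v0) N3.N3=(alive,v0)
Op 5: N2 marks N3=dead -> (dead,v1)
Op 6: N3 marks N2=alive -> (alive,v1)
Op 7: gossip N2<->N0 -> N2.N0=(alive,v1) N2.N1=(alive,v0) N2.N2=(alive,v0) N2.N3=(dead,v1) | N0.N0=(alive,v1) N0.N1=(alive,v0) N0.N2=(alive,v0) N0.N3=(dead,v1)
Op 8: gossip N2<->N3 -> N2.N0=(alive,v1) N2.N1=(alive,v0) N2.N2=(alive,v1) N2.N3=(dead,v1) | N3.N0=(alive,v1) N3.N1=(alive,v0) N3.N2=(alive,v1) N3.N3=(dead,v1)
Op 9: gossip N1<->N2 -> N1.N0=(alive,v1) N1.N1=(alive,v0) N1.N2=(alive,v1) N1.N3=(dead,v1) | N2.N0=(alive,v1) N2.N1=(alive,v0) N2.N2=(alive,v1) N2.N3=(dead,v1)
Op 10: N3 marks N0=alive -> (alive,v2)
Op 11: N1 marks N2=alive -> (alive,v2)
Op 12: N0 marks N2=dead -> (dead,v1)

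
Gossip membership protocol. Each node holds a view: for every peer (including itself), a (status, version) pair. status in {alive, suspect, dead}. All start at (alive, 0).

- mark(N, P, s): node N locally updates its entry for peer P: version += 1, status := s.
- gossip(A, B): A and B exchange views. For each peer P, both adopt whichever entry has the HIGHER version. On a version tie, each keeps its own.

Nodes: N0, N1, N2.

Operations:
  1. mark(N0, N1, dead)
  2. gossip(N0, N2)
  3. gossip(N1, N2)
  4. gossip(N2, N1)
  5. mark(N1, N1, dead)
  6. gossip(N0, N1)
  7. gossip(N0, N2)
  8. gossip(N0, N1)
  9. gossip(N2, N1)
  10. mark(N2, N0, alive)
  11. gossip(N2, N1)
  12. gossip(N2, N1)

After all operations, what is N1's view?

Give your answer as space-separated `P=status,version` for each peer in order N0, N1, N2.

Answer: N0=alive,1 N1=dead,2 N2=alive,0

Derivation:
Op 1: N0 marks N1=dead -> (dead,v1)
Op 2: gossip N0<->N2 -> N0.N0=(alive,v0) N0.N1=(dead,v1) N0.N2=(alive,v0) | N2.N0=(alive,v0) N2.N1=(dead,v1) N2.N2=(alive,v0)
Op 3: gossip N1<->N2 -> N1.N0=(alive,v0) N1.N1=(dead,v1) N1.N2=(alive,v0) | N2.N0=(alive,v0) N2.N1=(dead,v1) N2.N2=(alive,v0)
Op 4: gossip N2<->N1 -> N2.N0=(alive,v0) N2.N1=(dead,v1) N2.N2=(alive,v0) | N1.N0=(alive,v0) N1.N1=(dead,v1) N1.N2=(alive,v0)
Op 5: N1 marks N1=dead -> (dead,v2)
Op 6: gossip N0<->N1 -> N0.N0=(alive,v0) N0.N1=(dead,v2) N0.N2=(alive,v0) | N1.N0=(alive,v0) N1.N1=(dead,v2) N1.N2=(alive,v0)
Op 7: gossip N0<->N2 -> N0.N0=(alive,v0) N0.N1=(dead,v2) N0.N2=(alive,v0) | N2.N0=(alive,v0) N2.N1=(dead,v2) N2.N2=(alive,v0)
Op 8: gossip N0<->N1 -> N0.N0=(alive,v0) N0.N1=(dead,v2) N0.N2=(alive,v0) | N1.N0=(alive,v0) N1.N1=(dead,v2) N1.N2=(alive,v0)
Op 9: gossip N2<->N1 -> N2.N0=(alive,v0) N2.N1=(dead,v2) N2.N2=(alive,v0) | N1.N0=(alive,v0) N1.N1=(dead,v2) N1.N2=(alive,v0)
Op 10: N2 marks N0=alive -> (alive,v1)
Op 11: gossip N2<->N1 -> N2.N0=(alive,v1) N2.N1=(dead,v2) N2.N2=(alive,v0) | N1.N0=(alive,v1) N1.N1=(dead,v2) N1.N2=(alive,v0)
Op 12: gossip N2<->N1 -> N2.N0=(alive,v1) N2.N1=(dead,v2) N2.N2=(alive,v0) | N1.N0=(alive,v1) N1.N1=(dead,v2) N1.N2=(alive,v0)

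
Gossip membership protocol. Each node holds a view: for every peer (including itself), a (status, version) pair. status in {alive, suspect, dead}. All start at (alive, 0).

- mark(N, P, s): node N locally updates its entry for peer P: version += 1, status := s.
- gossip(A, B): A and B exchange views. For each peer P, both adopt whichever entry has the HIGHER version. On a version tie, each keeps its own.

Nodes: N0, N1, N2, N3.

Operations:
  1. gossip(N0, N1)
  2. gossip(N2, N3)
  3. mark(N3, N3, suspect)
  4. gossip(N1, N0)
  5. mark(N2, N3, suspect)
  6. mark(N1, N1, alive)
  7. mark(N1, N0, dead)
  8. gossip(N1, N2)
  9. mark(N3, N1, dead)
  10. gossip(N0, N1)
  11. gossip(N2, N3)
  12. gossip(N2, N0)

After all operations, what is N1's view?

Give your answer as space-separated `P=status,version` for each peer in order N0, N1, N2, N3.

Op 1: gossip N0<->N1 -> N0.N0=(alive,v0) N0.N1=(alive,v0) N0.N2=(alive,v0) N0.N3=(alive,v0) | N1.N0=(alive,v0) N1.N1=(alive,v0) N1.N2=(alive,v0) N1.N3=(alive,v0)
Op 2: gossip N2<->N3 -> N2.N0=(alive,v0) N2.N1=(alive,v0) N2.N2=(alive,v0) N2.N3=(alive,v0) | N3.N0=(alive,v0) N3.N1=(alive,v0) N3.N2=(alive,v0) N3.N3=(alive,v0)
Op 3: N3 marks N3=suspect -> (suspect,v1)
Op 4: gossip N1<->N0 -> N1.N0=(alive,v0) N1.N1=(alive,v0) N1.N2=(alive,v0) N1.N3=(alive,v0) | N0.N0=(alive,v0) N0.N1=(alive,v0) N0.N2=(alive,v0) N0.N3=(alive,v0)
Op 5: N2 marks N3=suspect -> (suspect,v1)
Op 6: N1 marks N1=alive -> (alive,v1)
Op 7: N1 marks N0=dead -> (dead,v1)
Op 8: gossip N1<->N2 -> N1.N0=(dead,v1) N1.N1=(alive,v1) N1.N2=(alive,v0) N1.N3=(suspect,v1) | N2.N0=(dead,v1) N2.N1=(alive,v1) N2.N2=(alive,v0) N2.N3=(suspect,v1)
Op 9: N3 marks N1=dead -> (dead,v1)
Op 10: gossip N0<->N1 -> N0.N0=(dead,v1) N0.N1=(alive,v1) N0.N2=(alive,v0) N0.N3=(suspect,v1) | N1.N0=(dead,v1) N1.N1=(alive,v1) N1.N2=(alive,v0) N1.N3=(suspect,v1)
Op 11: gossip N2<->N3 -> N2.N0=(dead,v1) N2.N1=(alive,v1) N2.N2=(alive,v0) N2.N3=(suspect,v1) | N3.N0=(dead,v1) N3.N1=(dead,v1) N3.N2=(alive,v0) N3.N3=(suspect,v1)
Op 12: gossip N2<->N0 -> N2.N0=(dead,v1) N2.N1=(alive,v1) N2.N2=(alive,v0) N2.N3=(suspect,v1) | N0.N0=(dead,v1) N0.N1=(alive,v1) N0.N2=(alive,v0) N0.N3=(suspect,v1)

Answer: N0=dead,1 N1=alive,1 N2=alive,0 N3=suspect,1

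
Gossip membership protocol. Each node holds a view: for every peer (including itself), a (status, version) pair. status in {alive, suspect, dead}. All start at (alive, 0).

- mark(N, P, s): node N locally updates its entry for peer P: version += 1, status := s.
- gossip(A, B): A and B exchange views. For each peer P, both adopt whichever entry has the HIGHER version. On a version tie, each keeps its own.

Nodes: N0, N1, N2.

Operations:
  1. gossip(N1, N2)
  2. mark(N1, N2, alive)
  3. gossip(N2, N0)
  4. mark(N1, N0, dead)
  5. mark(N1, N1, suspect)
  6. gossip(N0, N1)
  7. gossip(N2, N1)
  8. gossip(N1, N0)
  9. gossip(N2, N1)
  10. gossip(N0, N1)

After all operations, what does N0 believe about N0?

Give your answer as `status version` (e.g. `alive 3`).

Answer: dead 1

Derivation:
Op 1: gossip N1<->N2 -> N1.N0=(alive,v0) N1.N1=(alive,v0) N1.N2=(alive,v0) | N2.N0=(alive,v0) N2.N1=(alive,v0) N2.N2=(alive,v0)
Op 2: N1 marks N2=alive -> (alive,v1)
Op 3: gossip N2<->N0 -> N2.N0=(alive,v0) N2.N1=(alive,v0) N2.N2=(alive,v0) | N0.N0=(alive,v0) N0.N1=(alive,v0) N0.N2=(alive,v0)
Op 4: N1 marks N0=dead -> (dead,v1)
Op 5: N1 marks N1=suspect -> (suspect,v1)
Op 6: gossip N0<->N1 -> N0.N0=(dead,v1) N0.N1=(suspect,v1) N0.N2=(alive,v1) | N1.N0=(dead,v1) N1.N1=(suspect,v1) N1.N2=(alive,v1)
Op 7: gossip N2<->N1 -> N2.N0=(dead,v1) N2.N1=(suspect,v1) N2.N2=(alive,v1) | N1.N0=(dead,v1) N1.N1=(suspect,v1) N1.N2=(alive,v1)
Op 8: gossip N1<->N0 -> N1.N0=(dead,v1) N1.N1=(suspect,v1) N1.N2=(alive,v1) | N0.N0=(dead,v1) N0.N1=(suspect,v1) N0.N2=(alive,v1)
Op 9: gossip N2<->N1 -> N2.N0=(dead,v1) N2.N1=(suspect,v1) N2.N2=(alive,v1) | N1.N0=(dead,v1) N1.N1=(suspect,v1) N1.N2=(alive,v1)
Op 10: gossip N0<->N1 -> N0.N0=(dead,v1) N0.N1=(suspect,v1) N0.N2=(alive,v1) | N1.N0=(dead,v1) N1.N1=(suspect,v1) N1.N2=(alive,v1)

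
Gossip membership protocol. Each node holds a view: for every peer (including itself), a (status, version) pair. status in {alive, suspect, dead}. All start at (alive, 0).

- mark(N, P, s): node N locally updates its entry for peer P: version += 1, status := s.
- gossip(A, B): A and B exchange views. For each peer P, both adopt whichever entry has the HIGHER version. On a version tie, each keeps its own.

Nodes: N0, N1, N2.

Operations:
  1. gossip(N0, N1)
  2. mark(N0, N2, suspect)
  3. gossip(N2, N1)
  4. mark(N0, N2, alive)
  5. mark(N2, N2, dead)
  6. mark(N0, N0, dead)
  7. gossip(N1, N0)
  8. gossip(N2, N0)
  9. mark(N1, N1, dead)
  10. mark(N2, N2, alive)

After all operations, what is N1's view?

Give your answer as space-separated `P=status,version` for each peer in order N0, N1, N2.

Answer: N0=dead,1 N1=dead,1 N2=alive,2

Derivation:
Op 1: gossip N0<->N1 -> N0.N0=(alive,v0) N0.N1=(alive,v0) N0.N2=(alive,v0) | N1.N0=(alive,v0) N1.N1=(alive,v0) N1.N2=(alive,v0)
Op 2: N0 marks N2=suspect -> (suspect,v1)
Op 3: gossip N2<->N1 -> N2.N0=(alive,v0) N2.N1=(alive,v0) N2.N2=(alive,v0) | N1.N0=(alive,v0) N1.N1=(alive,v0) N1.N2=(alive,v0)
Op 4: N0 marks N2=alive -> (alive,v2)
Op 5: N2 marks N2=dead -> (dead,v1)
Op 6: N0 marks N0=dead -> (dead,v1)
Op 7: gossip N1<->N0 -> N1.N0=(dead,v1) N1.N1=(alive,v0) N1.N2=(alive,v2) | N0.N0=(dead,v1) N0.N1=(alive,v0) N0.N2=(alive,v2)
Op 8: gossip N2<->N0 -> N2.N0=(dead,v1) N2.N1=(alive,v0) N2.N2=(alive,v2) | N0.N0=(dead,v1) N0.N1=(alive,v0) N0.N2=(alive,v2)
Op 9: N1 marks N1=dead -> (dead,v1)
Op 10: N2 marks N2=alive -> (alive,v3)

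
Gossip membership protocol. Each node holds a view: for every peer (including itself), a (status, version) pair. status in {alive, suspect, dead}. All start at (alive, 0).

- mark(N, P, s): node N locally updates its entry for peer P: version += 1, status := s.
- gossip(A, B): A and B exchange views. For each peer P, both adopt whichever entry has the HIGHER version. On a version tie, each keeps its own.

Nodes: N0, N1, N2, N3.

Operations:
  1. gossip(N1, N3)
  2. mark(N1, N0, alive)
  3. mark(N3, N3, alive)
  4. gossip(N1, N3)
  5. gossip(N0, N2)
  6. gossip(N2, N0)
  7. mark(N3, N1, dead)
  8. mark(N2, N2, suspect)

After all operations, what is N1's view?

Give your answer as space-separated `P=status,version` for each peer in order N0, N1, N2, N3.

Answer: N0=alive,1 N1=alive,0 N2=alive,0 N3=alive,1

Derivation:
Op 1: gossip N1<->N3 -> N1.N0=(alive,v0) N1.N1=(alive,v0) N1.N2=(alive,v0) N1.N3=(alive,v0) | N3.N0=(alive,v0) N3.N1=(alive,v0) N3.N2=(alive,v0) N3.N3=(alive,v0)
Op 2: N1 marks N0=alive -> (alive,v1)
Op 3: N3 marks N3=alive -> (alive,v1)
Op 4: gossip N1<->N3 -> N1.N0=(alive,v1) N1.N1=(alive,v0) N1.N2=(alive,v0) N1.N3=(alive,v1) | N3.N0=(alive,v1) N3.N1=(alive,v0) N3.N2=(alive,v0) N3.N3=(alive,v1)
Op 5: gossip N0<->N2 -> N0.N0=(alive,v0) N0.N1=(alive,v0) N0.N2=(alive,v0) N0.N3=(alive,v0) | N2.N0=(alive,v0) N2.N1=(alive,v0) N2.N2=(alive,v0) N2.N3=(alive,v0)
Op 6: gossip N2<->N0 -> N2.N0=(alive,v0) N2.N1=(alive,v0) N2.N2=(alive,v0) N2.N3=(alive,v0) | N0.N0=(alive,v0) N0.N1=(alive,v0) N0.N2=(alive,v0) N0.N3=(alive,v0)
Op 7: N3 marks N1=dead -> (dead,v1)
Op 8: N2 marks N2=suspect -> (suspect,v1)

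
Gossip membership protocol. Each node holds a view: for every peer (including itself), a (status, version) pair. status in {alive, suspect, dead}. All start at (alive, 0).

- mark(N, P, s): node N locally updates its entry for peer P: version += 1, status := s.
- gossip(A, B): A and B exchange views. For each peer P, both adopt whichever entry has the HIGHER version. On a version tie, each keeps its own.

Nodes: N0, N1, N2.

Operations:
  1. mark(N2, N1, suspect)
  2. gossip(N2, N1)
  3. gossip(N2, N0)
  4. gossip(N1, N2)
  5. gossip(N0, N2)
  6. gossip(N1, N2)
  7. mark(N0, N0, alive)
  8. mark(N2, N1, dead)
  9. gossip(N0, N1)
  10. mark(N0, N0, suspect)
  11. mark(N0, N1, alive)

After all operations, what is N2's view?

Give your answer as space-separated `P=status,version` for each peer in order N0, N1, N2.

Answer: N0=alive,0 N1=dead,2 N2=alive,0

Derivation:
Op 1: N2 marks N1=suspect -> (suspect,v1)
Op 2: gossip N2<->N1 -> N2.N0=(alive,v0) N2.N1=(suspect,v1) N2.N2=(alive,v0) | N1.N0=(alive,v0) N1.N1=(suspect,v1) N1.N2=(alive,v0)
Op 3: gossip N2<->N0 -> N2.N0=(alive,v0) N2.N1=(suspect,v1) N2.N2=(alive,v0) | N0.N0=(alive,v0) N0.N1=(suspect,v1) N0.N2=(alive,v0)
Op 4: gossip N1<->N2 -> N1.N0=(alive,v0) N1.N1=(suspect,v1) N1.N2=(alive,v0) | N2.N0=(alive,v0) N2.N1=(suspect,v1) N2.N2=(alive,v0)
Op 5: gossip N0<->N2 -> N0.N0=(alive,v0) N0.N1=(suspect,v1) N0.N2=(alive,v0) | N2.N0=(alive,v0) N2.N1=(suspect,v1) N2.N2=(alive,v0)
Op 6: gossip N1<->N2 -> N1.N0=(alive,v0) N1.N1=(suspect,v1) N1.N2=(alive,v0) | N2.N0=(alive,v0) N2.N1=(suspect,v1) N2.N2=(alive,v0)
Op 7: N0 marks N0=alive -> (alive,v1)
Op 8: N2 marks N1=dead -> (dead,v2)
Op 9: gossip N0<->N1 -> N0.N0=(alive,v1) N0.N1=(suspect,v1) N0.N2=(alive,v0) | N1.N0=(alive,v1) N1.N1=(suspect,v1) N1.N2=(alive,v0)
Op 10: N0 marks N0=suspect -> (suspect,v2)
Op 11: N0 marks N1=alive -> (alive,v2)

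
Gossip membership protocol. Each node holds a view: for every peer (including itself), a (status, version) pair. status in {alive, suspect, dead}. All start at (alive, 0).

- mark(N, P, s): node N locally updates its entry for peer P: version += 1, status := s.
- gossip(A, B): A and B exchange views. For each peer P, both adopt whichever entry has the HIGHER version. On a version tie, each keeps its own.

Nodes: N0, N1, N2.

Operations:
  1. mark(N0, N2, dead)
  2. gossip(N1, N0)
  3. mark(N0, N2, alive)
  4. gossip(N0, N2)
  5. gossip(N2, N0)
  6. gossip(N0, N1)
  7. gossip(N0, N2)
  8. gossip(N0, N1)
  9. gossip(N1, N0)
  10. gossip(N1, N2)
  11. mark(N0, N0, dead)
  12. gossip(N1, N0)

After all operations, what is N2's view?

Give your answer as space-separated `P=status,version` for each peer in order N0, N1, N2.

Answer: N0=alive,0 N1=alive,0 N2=alive,2

Derivation:
Op 1: N0 marks N2=dead -> (dead,v1)
Op 2: gossip N1<->N0 -> N1.N0=(alive,v0) N1.N1=(alive,v0) N1.N2=(dead,v1) | N0.N0=(alive,v0) N0.N1=(alive,v0) N0.N2=(dead,v1)
Op 3: N0 marks N2=alive -> (alive,v2)
Op 4: gossip N0<->N2 -> N0.N0=(alive,v0) N0.N1=(alive,v0) N0.N2=(alive,v2) | N2.N0=(alive,v0) N2.N1=(alive,v0) N2.N2=(alive,v2)
Op 5: gossip N2<->N0 -> N2.N0=(alive,v0) N2.N1=(alive,v0) N2.N2=(alive,v2) | N0.N0=(alive,v0) N0.N1=(alive,v0) N0.N2=(alive,v2)
Op 6: gossip N0<->N1 -> N0.N0=(alive,v0) N0.N1=(alive,v0) N0.N2=(alive,v2) | N1.N0=(alive,v0) N1.N1=(alive,v0) N1.N2=(alive,v2)
Op 7: gossip N0<->N2 -> N0.N0=(alive,v0) N0.N1=(alive,v0) N0.N2=(alive,v2) | N2.N0=(alive,v0) N2.N1=(alive,v0) N2.N2=(alive,v2)
Op 8: gossip N0<->N1 -> N0.N0=(alive,v0) N0.N1=(alive,v0) N0.N2=(alive,v2) | N1.N0=(alive,v0) N1.N1=(alive,v0) N1.N2=(alive,v2)
Op 9: gossip N1<->N0 -> N1.N0=(alive,v0) N1.N1=(alive,v0) N1.N2=(alive,v2) | N0.N0=(alive,v0) N0.N1=(alive,v0) N0.N2=(alive,v2)
Op 10: gossip N1<->N2 -> N1.N0=(alive,v0) N1.N1=(alive,v0) N1.N2=(alive,v2) | N2.N0=(alive,v0) N2.N1=(alive,v0) N2.N2=(alive,v2)
Op 11: N0 marks N0=dead -> (dead,v1)
Op 12: gossip N1<->N0 -> N1.N0=(dead,v1) N1.N1=(alive,v0) N1.N2=(alive,v2) | N0.N0=(dead,v1) N0.N1=(alive,v0) N0.N2=(alive,v2)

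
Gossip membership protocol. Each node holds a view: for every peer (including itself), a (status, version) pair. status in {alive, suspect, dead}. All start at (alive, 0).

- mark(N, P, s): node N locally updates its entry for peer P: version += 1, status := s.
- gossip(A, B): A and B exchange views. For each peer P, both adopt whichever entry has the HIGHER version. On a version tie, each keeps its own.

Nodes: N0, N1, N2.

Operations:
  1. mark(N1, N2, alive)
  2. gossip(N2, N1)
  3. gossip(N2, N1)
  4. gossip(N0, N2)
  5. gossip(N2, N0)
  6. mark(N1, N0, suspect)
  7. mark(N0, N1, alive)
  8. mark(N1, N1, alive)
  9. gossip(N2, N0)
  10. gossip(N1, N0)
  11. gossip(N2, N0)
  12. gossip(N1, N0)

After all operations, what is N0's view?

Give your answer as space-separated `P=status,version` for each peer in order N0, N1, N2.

Answer: N0=suspect,1 N1=alive,1 N2=alive,1

Derivation:
Op 1: N1 marks N2=alive -> (alive,v1)
Op 2: gossip N2<->N1 -> N2.N0=(alive,v0) N2.N1=(alive,v0) N2.N2=(alive,v1) | N1.N0=(alive,v0) N1.N1=(alive,v0) N1.N2=(alive,v1)
Op 3: gossip N2<->N1 -> N2.N0=(alive,v0) N2.N1=(alive,v0) N2.N2=(alive,v1) | N1.N0=(alive,v0) N1.N1=(alive,v0) N1.N2=(alive,v1)
Op 4: gossip N0<->N2 -> N0.N0=(alive,v0) N0.N1=(alive,v0) N0.N2=(alive,v1) | N2.N0=(alive,v0) N2.N1=(alive,v0) N2.N2=(alive,v1)
Op 5: gossip N2<->N0 -> N2.N0=(alive,v0) N2.N1=(alive,v0) N2.N2=(alive,v1) | N0.N0=(alive,v0) N0.N1=(alive,v0) N0.N2=(alive,v1)
Op 6: N1 marks N0=suspect -> (suspect,v1)
Op 7: N0 marks N1=alive -> (alive,v1)
Op 8: N1 marks N1=alive -> (alive,v1)
Op 9: gossip N2<->N0 -> N2.N0=(alive,v0) N2.N1=(alive,v1) N2.N2=(alive,v1) | N0.N0=(alive,v0) N0.N1=(alive,v1) N0.N2=(alive,v1)
Op 10: gossip N1<->N0 -> N1.N0=(suspect,v1) N1.N1=(alive,v1) N1.N2=(alive,v1) | N0.N0=(suspect,v1) N0.N1=(alive,v1) N0.N2=(alive,v1)
Op 11: gossip N2<->N0 -> N2.N0=(suspect,v1) N2.N1=(alive,v1) N2.N2=(alive,v1) | N0.N0=(suspect,v1) N0.N1=(alive,v1) N0.N2=(alive,v1)
Op 12: gossip N1<->N0 -> N1.N0=(suspect,v1) N1.N1=(alive,v1) N1.N2=(alive,v1) | N0.N0=(suspect,v1) N0.N1=(alive,v1) N0.N2=(alive,v1)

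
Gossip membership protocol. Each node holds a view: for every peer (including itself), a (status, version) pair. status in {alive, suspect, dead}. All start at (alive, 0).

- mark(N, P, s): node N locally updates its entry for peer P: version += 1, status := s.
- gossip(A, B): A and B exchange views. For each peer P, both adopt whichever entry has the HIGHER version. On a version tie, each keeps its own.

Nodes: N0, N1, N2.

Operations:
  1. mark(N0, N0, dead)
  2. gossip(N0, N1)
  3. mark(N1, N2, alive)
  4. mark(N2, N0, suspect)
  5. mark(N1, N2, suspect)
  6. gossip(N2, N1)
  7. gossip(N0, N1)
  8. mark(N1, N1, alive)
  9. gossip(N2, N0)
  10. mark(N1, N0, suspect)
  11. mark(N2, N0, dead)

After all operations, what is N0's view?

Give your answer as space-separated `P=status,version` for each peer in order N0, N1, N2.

Answer: N0=dead,1 N1=alive,0 N2=suspect,2

Derivation:
Op 1: N0 marks N0=dead -> (dead,v1)
Op 2: gossip N0<->N1 -> N0.N0=(dead,v1) N0.N1=(alive,v0) N0.N2=(alive,v0) | N1.N0=(dead,v1) N1.N1=(alive,v0) N1.N2=(alive,v0)
Op 3: N1 marks N2=alive -> (alive,v1)
Op 4: N2 marks N0=suspect -> (suspect,v1)
Op 5: N1 marks N2=suspect -> (suspect,v2)
Op 6: gossip N2<->N1 -> N2.N0=(suspect,v1) N2.N1=(alive,v0) N2.N2=(suspect,v2) | N1.N0=(dead,v1) N1.N1=(alive,v0) N1.N2=(suspect,v2)
Op 7: gossip N0<->N1 -> N0.N0=(dead,v1) N0.N1=(alive,v0) N0.N2=(suspect,v2) | N1.N0=(dead,v1) N1.N1=(alive,v0) N1.N2=(suspect,v2)
Op 8: N1 marks N1=alive -> (alive,v1)
Op 9: gossip N2<->N0 -> N2.N0=(suspect,v1) N2.N1=(alive,v0) N2.N2=(suspect,v2) | N0.N0=(dead,v1) N0.N1=(alive,v0) N0.N2=(suspect,v2)
Op 10: N1 marks N0=suspect -> (suspect,v2)
Op 11: N2 marks N0=dead -> (dead,v2)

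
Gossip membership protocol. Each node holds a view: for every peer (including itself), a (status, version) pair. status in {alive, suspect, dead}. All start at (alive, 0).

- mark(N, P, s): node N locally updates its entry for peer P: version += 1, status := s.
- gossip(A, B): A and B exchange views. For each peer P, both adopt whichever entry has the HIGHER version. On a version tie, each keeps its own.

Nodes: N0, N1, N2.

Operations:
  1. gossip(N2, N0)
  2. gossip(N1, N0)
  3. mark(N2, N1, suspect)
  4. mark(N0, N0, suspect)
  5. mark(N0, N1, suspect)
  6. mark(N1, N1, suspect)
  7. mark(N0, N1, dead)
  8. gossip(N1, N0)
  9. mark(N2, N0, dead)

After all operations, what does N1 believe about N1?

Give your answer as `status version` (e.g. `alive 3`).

Answer: dead 2

Derivation:
Op 1: gossip N2<->N0 -> N2.N0=(alive,v0) N2.N1=(alive,v0) N2.N2=(alive,v0) | N0.N0=(alive,v0) N0.N1=(alive,v0) N0.N2=(alive,v0)
Op 2: gossip N1<->N0 -> N1.N0=(alive,v0) N1.N1=(alive,v0) N1.N2=(alive,v0) | N0.N0=(alive,v0) N0.N1=(alive,v0) N0.N2=(alive,v0)
Op 3: N2 marks N1=suspect -> (suspect,v1)
Op 4: N0 marks N0=suspect -> (suspect,v1)
Op 5: N0 marks N1=suspect -> (suspect,v1)
Op 6: N1 marks N1=suspect -> (suspect,v1)
Op 7: N0 marks N1=dead -> (dead,v2)
Op 8: gossip N1<->N0 -> N1.N0=(suspect,v1) N1.N1=(dead,v2) N1.N2=(alive,v0) | N0.N0=(suspect,v1) N0.N1=(dead,v2) N0.N2=(alive,v0)
Op 9: N2 marks N0=dead -> (dead,v1)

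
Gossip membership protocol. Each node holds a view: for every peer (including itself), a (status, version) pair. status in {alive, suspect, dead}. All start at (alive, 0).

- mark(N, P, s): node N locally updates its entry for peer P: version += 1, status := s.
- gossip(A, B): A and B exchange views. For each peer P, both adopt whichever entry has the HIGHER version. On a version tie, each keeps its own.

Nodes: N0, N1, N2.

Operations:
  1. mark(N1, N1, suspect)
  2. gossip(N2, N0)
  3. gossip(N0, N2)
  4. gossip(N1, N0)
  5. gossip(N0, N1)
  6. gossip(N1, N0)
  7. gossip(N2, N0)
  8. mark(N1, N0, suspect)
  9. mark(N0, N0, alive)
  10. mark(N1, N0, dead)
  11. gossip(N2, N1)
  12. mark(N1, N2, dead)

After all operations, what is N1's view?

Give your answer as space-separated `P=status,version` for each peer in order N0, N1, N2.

Op 1: N1 marks N1=suspect -> (suspect,v1)
Op 2: gossip N2<->N0 -> N2.N0=(alive,v0) N2.N1=(alive,v0) N2.N2=(alive,v0) | N0.N0=(alive,v0) N0.N1=(alive,v0) N0.N2=(alive,v0)
Op 3: gossip N0<->N2 -> N0.N0=(alive,v0) N0.N1=(alive,v0) N0.N2=(alive,v0) | N2.N0=(alive,v0) N2.N1=(alive,v0) N2.N2=(alive,v0)
Op 4: gossip N1<->N0 -> N1.N0=(alive,v0) N1.N1=(suspect,v1) N1.N2=(alive,v0) | N0.N0=(alive,v0) N0.N1=(suspect,v1) N0.N2=(alive,v0)
Op 5: gossip N0<->N1 -> N0.N0=(alive,v0) N0.N1=(suspect,v1) N0.N2=(alive,v0) | N1.N0=(alive,v0) N1.N1=(suspect,v1) N1.N2=(alive,v0)
Op 6: gossip N1<->N0 -> N1.N0=(alive,v0) N1.N1=(suspect,v1) N1.N2=(alive,v0) | N0.N0=(alive,v0) N0.N1=(suspect,v1) N0.N2=(alive,v0)
Op 7: gossip N2<->N0 -> N2.N0=(alive,v0) N2.N1=(suspect,v1) N2.N2=(alive,v0) | N0.N0=(alive,v0) N0.N1=(suspect,v1) N0.N2=(alive,v0)
Op 8: N1 marks N0=suspect -> (suspect,v1)
Op 9: N0 marks N0=alive -> (alive,v1)
Op 10: N1 marks N0=dead -> (dead,v2)
Op 11: gossip N2<->N1 -> N2.N0=(dead,v2) N2.N1=(suspect,v1) N2.N2=(alive,v0) | N1.N0=(dead,v2) N1.N1=(suspect,v1) N1.N2=(alive,v0)
Op 12: N1 marks N2=dead -> (dead,v1)

Answer: N0=dead,2 N1=suspect,1 N2=dead,1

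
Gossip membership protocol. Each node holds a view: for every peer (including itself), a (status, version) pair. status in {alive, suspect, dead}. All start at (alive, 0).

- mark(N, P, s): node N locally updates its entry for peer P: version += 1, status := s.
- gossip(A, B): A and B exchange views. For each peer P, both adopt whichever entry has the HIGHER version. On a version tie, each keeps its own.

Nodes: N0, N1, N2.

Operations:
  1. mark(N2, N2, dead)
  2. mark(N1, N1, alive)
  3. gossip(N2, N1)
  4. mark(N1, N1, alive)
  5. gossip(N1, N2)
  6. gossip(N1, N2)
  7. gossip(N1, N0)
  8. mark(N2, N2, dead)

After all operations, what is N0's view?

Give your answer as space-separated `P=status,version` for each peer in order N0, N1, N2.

Answer: N0=alive,0 N1=alive,2 N2=dead,1

Derivation:
Op 1: N2 marks N2=dead -> (dead,v1)
Op 2: N1 marks N1=alive -> (alive,v1)
Op 3: gossip N2<->N1 -> N2.N0=(alive,v0) N2.N1=(alive,v1) N2.N2=(dead,v1) | N1.N0=(alive,v0) N1.N1=(alive,v1) N1.N2=(dead,v1)
Op 4: N1 marks N1=alive -> (alive,v2)
Op 5: gossip N1<->N2 -> N1.N0=(alive,v0) N1.N1=(alive,v2) N1.N2=(dead,v1) | N2.N0=(alive,v0) N2.N1=(alive,v2) N2.N2=(dead,v1)
Op 6: gossip N1<->N2 -> N1.N0=(alive,v0) N1.N1=(alive,v2) N1.N2=(dead,v1) | N2.N0=(alive,v0) N2.N1=(alive,v2) N2.N2=(dead,v1)
Op 7: gossip N1<->N0 -> N1.N0=(alive,v0) N1.N1=(alive,v2) N1.N2=(dead,v1) | N0.N0=(alive,v0) N0.N1=(alive,v2) N0.N2=(dead,v1)
Op 8: N2 marks N2=dead -> (dead,v2)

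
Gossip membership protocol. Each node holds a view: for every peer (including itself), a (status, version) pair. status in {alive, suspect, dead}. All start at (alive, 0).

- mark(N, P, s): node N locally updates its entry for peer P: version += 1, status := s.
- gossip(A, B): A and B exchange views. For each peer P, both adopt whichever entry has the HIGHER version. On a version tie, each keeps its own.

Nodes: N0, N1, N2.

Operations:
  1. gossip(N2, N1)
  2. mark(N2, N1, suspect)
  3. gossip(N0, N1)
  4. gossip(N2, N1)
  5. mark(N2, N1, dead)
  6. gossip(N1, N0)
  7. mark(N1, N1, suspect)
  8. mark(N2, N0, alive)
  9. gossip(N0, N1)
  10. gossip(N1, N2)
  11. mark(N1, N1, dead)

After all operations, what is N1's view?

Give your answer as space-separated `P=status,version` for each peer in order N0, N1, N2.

Op 1: gossip N2<->N1 -> N2.N0=(alive,v0) N2.N1=(alive,v0) N2.N2=(alive,v0) | N1.N0=(alive,v0) N1.N1=(alive,v0) N1.N2=(alive,v0)
Op 2: N2 marks N1=suspect -> (suspect,v1)
Op 3: gossip N0<->N1 -> N0.N0=(alive,v0) N0.N1=(alive,v0) N0.N2=(alive,v0) | N1.N0=(alive,v0) N1.N1=(alive,v0) N1.N2=(alive,v0)
Op 4: gossip N2<->N1 -> N2.N0=(alive,v0) N2.N1=(suspect,v1) N2.N2=(alive,v0) | N1.N0=(alive,v0) N1.N1=(suspect,v1) N1.N2=(alive,v0)
Op 5: N2 marks N1=dead -> (dead,v2)
Op 6: gossip N1<->N0 -> N1.N0=(alive,v0) N1.N1=(suspect,v1) N1.N2=(alive,v0) | N0.N0=(alive,v0) N0.N1=(suspect,v1) N0.N2=(alive,v0)
Op 7: N1 marks N1=suspect -> (suspect,v2)
Op 8: N2 marks N0=alive -> (alive,v1)
Op 9: gossip N0<->N1 -> N0.N0=(alive,v0) N0.N1=(suspect,v2) N0.N2=(alive,v0) | N1.N0=(alive,v0) N1.N1=(suspect,v2) N1.N2=(alive,v0)
Op 10: gossip N1<->N2 -> N1.N0=(alive,v1) N1.N1=(suspect,v2) N1.N2=(alive,v0) | N2.N0=(alive,v1) N2.N1=(dead,v2) N2.N2=(alive,v0)
Op 11: N1 marks N1=dead -> (dead,v3)

Answer: N0=alive,1 N1=dead,3 N2=alive,0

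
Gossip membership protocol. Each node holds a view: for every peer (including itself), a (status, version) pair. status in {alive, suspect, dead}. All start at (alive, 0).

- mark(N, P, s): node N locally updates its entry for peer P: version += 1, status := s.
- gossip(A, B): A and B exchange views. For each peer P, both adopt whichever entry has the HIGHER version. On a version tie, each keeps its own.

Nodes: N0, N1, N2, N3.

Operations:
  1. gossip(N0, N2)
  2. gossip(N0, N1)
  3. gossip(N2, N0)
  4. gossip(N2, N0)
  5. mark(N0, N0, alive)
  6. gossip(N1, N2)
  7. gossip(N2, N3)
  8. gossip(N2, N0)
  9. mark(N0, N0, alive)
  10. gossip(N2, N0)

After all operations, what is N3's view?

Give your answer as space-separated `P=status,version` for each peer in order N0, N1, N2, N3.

Answer: N0=alive,0 N1=alive,0 N2=alive,0 N3=alive,0

Derivation:
Op 1: gossip N0<->N2 -> N0.N0=(alive,v0) N0.N1=(alive,v0) N0.N2=(alive,v0) N0.N3=(alive,v0) | N2.N0=(alive,v0) N2.N1=(alive,v0) N2.N2=(alive,v0) N2.N3=(alive,v0)
Op 2: gossip N0<->N1 -> N0.N0=(alive,v0) N0.N1=(alive,v0) N0.N2=(alive,v0) N0.N3=(alive,v0) | N1.N0=(alive,v0) N1.N1=(alive,v0) N1.N2=(alive,v0) N1.N3=(alive,v0)
Op 3: gossip N2<->N0 -> N2.N0=(alive,v0) N2.N1=(alive,v0) N2.N2=(alive,v0) N2.N3=(alive,v0) | N0.N0=(alive,v0) N0.N1=(alive,v0) N0.N2=(alive,v0) N0.N3=(alive,v0)
Op 4: gossip N2<->N0 -> N2.N0=(alive,v0) N2.N1=(alive,v0) N2.N2=(alive,v0) N2.N3=(alive,v0) | N0.N0=(alive,v0) N0.N1=(alive,v0) N0.N2=(alive,v0) N0.N3=(alive,v0)
Op 5: N0 marks N0=alive -> (alive,v1)
Op 6: gossip N1<->N2 -> N1.N0=(alive,v0) N1.N1=(alive,v0) N1.N2=(alive,v0) N1.N3=(alive,v0) | N2.N0=(alive,v0) N2.N1=(alive,v0) N2.N2=(alive,v0) N2.N3=(alive,v0)
Op 7: gossip N2<->N3 -> N2.N0=(alive,v0) N2.N1=(alive,v0) N2.N2=(alive,v0) N2.N3=(alive,v0) | N3.N0=(alive,v0) N3.N1=(alive,v0) N3.N2=(alive,v0) N3.N3=(alive,v0)
Op 8: gossip N2<->N0 -> N2.N0=(alive,v1) N2.N1=(alive,v0) N2.N2=(alive,v0) N2.N3=(alive,v0) | N0.N0=(alive,v1) N0.N1=(alive,v0) N0.N2=(alive,v0) N0.N3=(alive,v0)
Op 9: N0 marks N0=alive -> (alive,v2)
Op 10: gossip N2<->N0 -> N2.N0=(alive,v2) N2.N1=(alive,v0) N2.N2=(alive,v0) N2.N3=(alive,v0) | N0.N0=(alive,v2) N0.N1=(alive,v0) N0.N2=(alive,v0) N0.N3=(alive,v0)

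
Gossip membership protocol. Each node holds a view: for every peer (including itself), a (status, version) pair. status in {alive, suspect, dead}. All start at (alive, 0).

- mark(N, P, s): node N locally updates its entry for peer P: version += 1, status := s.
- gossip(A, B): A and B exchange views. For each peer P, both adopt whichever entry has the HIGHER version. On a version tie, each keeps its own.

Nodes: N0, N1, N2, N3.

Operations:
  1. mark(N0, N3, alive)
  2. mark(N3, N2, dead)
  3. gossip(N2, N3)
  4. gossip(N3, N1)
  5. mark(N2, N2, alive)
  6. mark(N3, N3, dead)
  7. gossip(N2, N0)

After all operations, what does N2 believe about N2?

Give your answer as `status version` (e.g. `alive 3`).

Answer: alive 2

Derivation:
Op 1: N0 marks N3=alive -> (alive,v1)
Op 2: N3 marks N2=dead -> (dead,v1)
Op 3: gossip N2<->N3 -> N2.N0=(alive,v0) N2.N1=(alive,v0) N2.N2=(dead,v1) N2.N3=(alive,v0) | N3.N0=(alive,v0) N3.N1=(alive,v0) N3.N2=(dead,v1) N3.N3=(alive,v0)
Op 4: gossip N3<->N1 -> N3.N0=(alive,v0) N3.N1=(alive,v0) N3.N2=(dead,v1) N3.N3=(alive,v0) | N1.N0=(alive,v0) N1.N1=(alive,v0) N1.N2=(dead,v1) N1.N3=(alive,v0)
Op 5: N2 marks N2=alive -> (alive,v2)
Op 6: N3 marks N3=dead -> (dead,v1)
Op 7: gossip N2<->N0 -> N2.N0=(alive,v0) N2.N1=(alive,v0) N2.N2=(alive,v2) N2.N3=(alive,v1) | N0.N0=(alive,v0) N0.N1=(alive,v0) N0.N2=(alive,v2) N0.N3=(alive,v1)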